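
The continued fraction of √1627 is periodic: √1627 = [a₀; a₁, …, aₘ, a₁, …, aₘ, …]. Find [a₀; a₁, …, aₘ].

[40; 2, 1, 39, 1, 2, 80]

a₀ = ⌊√1627⌋ = 40.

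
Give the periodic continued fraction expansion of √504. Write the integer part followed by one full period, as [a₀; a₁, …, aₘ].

[22; 2, 4, 2, 44]

a₀ = ⌊√504⌋ = 22.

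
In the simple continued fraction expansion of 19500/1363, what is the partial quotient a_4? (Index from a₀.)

5

19500 = 14·1363 + 418   →  a_0 = 14
1363 = 3·418 + 109   →  a_1 = 3
418 = 3·109 + 91   →  a_2 = 3
109 = 1·91 + 18   →  a_3 = 1
91 = 5·18 + 1   →  a_4 = 5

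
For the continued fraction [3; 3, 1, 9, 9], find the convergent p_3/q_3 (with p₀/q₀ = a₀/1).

Using pₖ = aₖpₖ₋₁ + pₖ₋₂, qₖ = aₖqₖ₋₁ + qₖ₋₂ (with p₋₁=1, p₋₂=0, q₋₁=0, q₋₂=1):
  k=0: a=3, p=3, q=1
  k=1: a=3, p=10, q=3
  k=2: a=1, p=13, q=4
  k=3: a=9, p=127, q=39

127/39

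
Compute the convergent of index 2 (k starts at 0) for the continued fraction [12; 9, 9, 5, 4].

993/82

Using pₖ = aₖpₖ₋₁ + pₖ₋₂, qₖ = aₖqₖ₋₁ + qₖ₋₂ (with p₋₁=1, p₋₂=0, q₋₁=0, q₋₂=1):
  k=0: a=12, p=12, q=1
  k=1: a=9, p=109, q=9
  k=2: a=9, p=993, q=82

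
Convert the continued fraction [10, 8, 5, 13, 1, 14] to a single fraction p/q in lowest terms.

Using pₖ = aₖpₖ₋₁ + pₖ₋₂ and qₖ = aₖqₖ₋₁ + qₖ₋₂:
  k=0: a=10, p=10, q=1
  k=1: a=8, p=81, q=8
  k=2: a=5, p=415, q=41
  k=3: a=13, p=5476, q=541
  k=4: a=1, p=5891, q=582
  k=5: a=14, p=87950, q=8689

87950/8689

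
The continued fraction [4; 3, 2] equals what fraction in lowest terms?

30/7

Fold from the inside: start with 2/1.
  3 + 1/2 = 7/2
  4 + 2/7 = 30/7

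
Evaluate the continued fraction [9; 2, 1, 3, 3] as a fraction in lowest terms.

Using pₖ = aₖpₖ₋₁ + pₖ₋₂ and qₖ = aₖqₖ₋₁ + qₖ₋₂:
  k=0: a=9, p=9, q=1
  k=1: a=2, p=19, q=2
  k=2: a=1, p=28, q=3
  k=3: a=3, p=103, q=11
  k=4: a=3, p=337, q=36

337/36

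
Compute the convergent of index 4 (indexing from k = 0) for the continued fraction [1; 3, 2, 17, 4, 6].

637/495

Using pₖ = aₖpₖ₋₁ + pₖ₋₂, qₖ = aₖqₖ₋₁ + qₖ₋₂ (with p₋₁=1, p₋₂=0, q₋₁=0, q₋₂=1):
  k=0: a=1, p=1, q=1
  k=1: a=3, p=4, q=3
  k=2: a=2, p=9, q=7
  k=3: a=17, p=157, q=122
  k=4: a=4, p=637, q=495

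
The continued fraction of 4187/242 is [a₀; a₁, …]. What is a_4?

4187 = 17·242 + 73   →  a_0 = 17
242 = 3·73 + 23   →  a_1 = 3
73 = 3·23 + 4   →  a_2 = 3
23 = 5·4 + 3   →  a_3 = 5
4 = 1·3 + 1   →  a_4 = 1

1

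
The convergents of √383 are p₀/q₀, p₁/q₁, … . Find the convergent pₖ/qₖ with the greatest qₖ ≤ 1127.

18768/959

√383 = [19; 1, 1, 3, 19, 3, 1, 1, 38, …] (period length 8).
Convergents:
  p_0/q_0 = 19/1
  p_1/q_1 = 20/1
  p_2/q_2 = 39/2
  p_3/q_3 = 137/7
  p_4/q_4 = 2642/135
  p_5/q_5 = 8063/412
  p_6/q_6 = 10705/547
  p_7/q_7 = 18768/959
  p_8/q_8 = 723889/36989
q_7 = 959 ≤ 1127 < 36989 = q_8, so the answer is 18768/959.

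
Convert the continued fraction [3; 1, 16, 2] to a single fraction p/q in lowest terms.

138/35

Fold from the inside: start with 2/1.
  16 + 1/2 = 33/2
  1 + 2/33 = 35/33
  3 + 33/35 = 138/35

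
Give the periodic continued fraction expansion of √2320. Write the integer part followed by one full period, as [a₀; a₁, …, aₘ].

a₀ = ⌊√2320⌋ = 48.
With m₀=0, d₀=1 and mₖ₊₁ = dₖaₖ − mₖ, dₖ₊₁ = (n − mₖ₊₁²)/dₖ, aₖ₊₁ = ⌊(a₀+mₖ₊₁)/dₖ₊₁⌋:
  k=1: m=48, d=16, a=6
  k=2: m=48, d=1, a=96
d=1 and a=2a₀=96 at k=2, so the next step gives (m, d) = (48, 16) again — its k=1 value — and the period has length 2.

[48; 6, 96]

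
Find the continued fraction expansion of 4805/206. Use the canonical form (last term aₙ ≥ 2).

[23; 3, 13, 2, 2]

4805 = 23*206 + 67
206 = 3*67 + 5
67 = 13*5 + 2
5 = 2*2 + 1
2 = 2*1 + 0  (stop)
So 4805/206 = [23; 3, 13, 2, 2].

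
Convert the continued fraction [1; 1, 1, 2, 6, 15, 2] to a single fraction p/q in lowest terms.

Fold from the inside: start with 2/1.
  15 + 1/2 = 31/2
  6 + 2/31 = 188/31
  2 + 31/188 = 407/188
  1 + 188/407 = 595/407
  1 + 407/595 = 1002/595
  1 + 595/1002 = 1597/1002

1597/1002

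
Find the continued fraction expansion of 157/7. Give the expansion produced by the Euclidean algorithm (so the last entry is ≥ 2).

157 = 22·7 + 3
7 = 2·3 + 1
3 = 3·1 + 0  (stop)
So 157/7 = [22; 2, 3].

[22; 2, 3]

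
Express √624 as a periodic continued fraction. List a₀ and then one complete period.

a₀ = ⌊√624⌋ = 24.
With m₀=0, d₀=1 and mₖ₊₁ = dₖaₖ − mₖ, dₖ₊₁ = (n − mₖ₊₁²)/dₖ, aₖ₊₁ = ⌊(a₀+mₖ₊₁)/dₖ₊₁⌋:
  k=1: m=24, d=48, a=1
  k=2: m=24, d=1, a=48
d=1 and a=2a₀=48 at k=2, so the next step gives (m, d) = (24, 48) again — its k=1 value — and the period has length 2.

[24; 1, 48]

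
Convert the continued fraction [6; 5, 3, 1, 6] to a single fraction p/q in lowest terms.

Fold from the inside: start with 6/1.
  1 + 1/6 = 7/6
  3 + 6/7 = 27/7
  5 + 7/27 = 142/27
  6 + 27/142 = 879/142

879/142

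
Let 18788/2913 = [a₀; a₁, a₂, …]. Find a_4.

8

18788 = 6·2913 + 1310   →  a_0 = 6
2913 = 2·1310 + 293   →  a_1 = 2
1310 = 4·293 + 138   →  a_2 = 4
293 = 2·138 + 17   →  a_3 = 2
138 = 8·17 + 2   →  a_4 = 8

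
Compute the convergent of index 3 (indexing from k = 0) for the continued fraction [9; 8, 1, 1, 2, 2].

155/17

Using pₖ = aₖpₖ₋₁ + pₖ₋₂, qₖ = aₖqₖ₋₁ + qₖ₋₂ (with p₋₁=1, p₋₂=0, q₋₁=0, q₋₂=1):
  k=0: a=9, p=9, q=1
  k=1: a=8, p=73, q=8
  k=2: a=1, p=82, q=9
  k=3: a=1, p=155, q=17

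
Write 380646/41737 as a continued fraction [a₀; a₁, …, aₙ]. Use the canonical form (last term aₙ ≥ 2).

380646 = 9×41737 + 5013
41737 = 8×5013 + 1633
5013 = 3×1633 + 114
1633 = 14×114 + 37
114 = 3×37 + 3
37 = 12×3 + 1
3 = 3×1 + 0  (stop)
So 380646/41737 = [9; 8, 3, 14, 3, 12, 3].

[9; 8, 3, 14, 3, 12, 3]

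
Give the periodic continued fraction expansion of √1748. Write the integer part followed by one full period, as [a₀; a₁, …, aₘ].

[41; 1, 4, 4, 4, 1, 82]

a₀ = ⌊√1748⌋ = 41.
With m₀=0, d₀=1 and mₖ₊₁ = dₖaₖ − mₖ, dₖ₊₁ = (n − mₖ₊₁²)/dₖ, aₖ₊₁ = ⌊(a₀+mₖ₊₁)/dₖ₊₁⌋:
  k=1: m=41, d=67, a=1
  k=2: m=26, d=16, a=4
  k=3: m=38, d=19, a=4
  k=4: m=38, d=16, a=4
  k=5: m=26, d=67, a=1
  k=6: m=41, d=1, a=82
d=1 and a=2a₀=82 at k=6, so the next step gives (m, d) = (41, 67) again — its k=1 value — and the period has length 6.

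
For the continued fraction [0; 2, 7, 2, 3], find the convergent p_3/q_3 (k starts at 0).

Using pₖ = aₖpₖ₋₁ + pₖ₋₂, qₖ = aₖqₖ₋₁ + qₖ₋₂ (with p₋₁=1, p₋₂=0, q₋₁=0, q₋₂=1):
  k=0: a=0, p=0, q=1
  k=1: a=2, p=1, q=2
  k=2: a=7, p=7, q=15
  k=3: a=2, p=15, q=32

15/32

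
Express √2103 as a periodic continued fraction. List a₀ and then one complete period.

[45; 1, 6, 15, 6, 1, 90]

a₀ = ⌊√2103⌋ = 45.
With m₀=0, d₀=1 and mₖ₊₁ = dₖaₖ − mₖ, dₖ₊₁ = (n − mₖ₊₁²)/dₖ, aₖ₊₁ = ⌊(a₀+mₖ₊₁)/dₖ₊₁⌋:
  k=1: m=45, d=78, a=1
  k=2: m=33, d=13, a=6
  k=3: m=45, d=6, a=15
  k=4: m=45, d=13, a=6
  k=5: m=33, d=78, a=1
  k=6: m=45, d=1, a=90
d=1 and a=2a₀=90 at k=6, so the next step gives (m, d) = (45, 78) again — its k=1 value — and the period has length 6.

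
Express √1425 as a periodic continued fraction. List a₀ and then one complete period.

[37; 1, 2, 1, 74]

a₀ = ⌊√1425⌋ = 37.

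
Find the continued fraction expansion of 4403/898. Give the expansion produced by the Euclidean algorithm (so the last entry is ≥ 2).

[4; 1, 9, 3, 9, 3]

4403 = 4·898 + 811
898 = 1·811 + 87
811 = 9·87 + 28
87 = 3·28 + 3
28 = 9·3 + 1
3 = 3·1 + 0  (stop)
So 4403/898 = [4; 1, 9, 3, 9, 3].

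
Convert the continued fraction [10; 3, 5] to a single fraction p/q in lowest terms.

165/16

Using pₖ = aₖpₖ₋₁ + pₖ₋₂ and qₖ = aₖqₖ₋₁ + qₖ₋₂:
  k=0: a=10, p=10, q=1
  k=1: a=3, p=31, q=3
  k=2: a=5, p=165, q=16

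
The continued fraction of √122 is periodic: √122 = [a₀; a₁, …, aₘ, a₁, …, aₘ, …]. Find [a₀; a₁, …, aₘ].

a₀ = ⌊√122⌋ = 11.
With m₀=0, d₀=1 and mₖ₊₁ = dₖaₖ − mₖ, dₖ₊₁ = (n − mₖ₊₁²)/dₖ, aₖ₊₁ = ⌊(a₀+mₖ₊₁)/dₖ₊₁⌋:
  k=1: m=11, d=1, a=22
d=1 and a=2a₀=22 at k=1, so the next step gives (m, d) = (11, 1) again — its k=1 value — and the period has length 1.

[11; 22]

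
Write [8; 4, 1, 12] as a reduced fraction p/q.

525/64

Using pₖ = aₖpₖ₋₁ + pₖ₋₂ and qₖ = aₖqₖ₋₁ + qₖ₋₂:
  k=0: a=8, p=8, q=1
  k=1: a=4, p=33, q=4
  k=2: a=1, p=41, q=5
  k=3: a=12, p=525, q=64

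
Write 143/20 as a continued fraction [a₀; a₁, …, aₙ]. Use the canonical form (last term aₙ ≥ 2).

143 = 7·20 + 3
20 = 6·3 + 2
3 = 1·2 + 1
2 = 2·1 + 0  (stop)
So 143/20 = [7; 6, 1, 2].

[7; 6, 1, 2]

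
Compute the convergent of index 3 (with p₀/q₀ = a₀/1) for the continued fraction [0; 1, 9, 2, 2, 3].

19/21

Using pₖ = aₖpₖ₋₁ + pₖ₋₂, qₖ = aₖqₖ₋₁ + qₖ₋₂ (with p₋₁=1, p₋₂=0, q₋₁=0, q₋₂=1):
  k=0: a=0, p=0, q=1
  k=1: a=1, p=1, q=1
  k=2: a=9, p=9, q=10
  k=3: a=2, p=19, q=21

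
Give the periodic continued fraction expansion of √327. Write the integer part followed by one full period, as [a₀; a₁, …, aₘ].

a₀ = ⌊√327⌋ = 18.
With m₀=0, d₀=1 and mₖ₊₁ = dₖaₖ − mₖ, dₖ₊₁ = (n − mₖ₊₁²)/dₖ, aₖ₊₁ = ⌊(a₀+mₖ₊₁)/dₖ₊₁⌋:
  k=1: m=18, d=3, a=12
  k=2: m=18, d=1, a=36
d=1 and a=2a₀=36 at k=2, so the next step gives (m, d) = (18, 3) again — its k=1 value — and the period has length 2.

[18; 12, 36]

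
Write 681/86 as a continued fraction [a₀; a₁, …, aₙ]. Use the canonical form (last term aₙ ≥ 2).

[7; 1, 11, 3, 2]

681 = 7·86 + 79
86 = 1·79 + 7
79 = 11·7 + 2
7 = 3·2 + 1
2 = 2·1 + 0  (stop)
So 681/86 = [7; 1, 11, 3, 2].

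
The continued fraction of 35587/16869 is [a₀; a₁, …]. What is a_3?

35587 = 2·16869 + 1849   →  a_0 = 2
16869 = 9·1849 + 228   →  a_1 = 9
1849 = 8·228 + 25   →  a_2 = 8
228 = 9·25 + 3   →  a_3 = 9

9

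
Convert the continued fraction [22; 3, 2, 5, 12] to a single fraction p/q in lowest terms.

Using pₖ = aₖpₖ₋₁ + pₖ₋₂ and qₖ = aₖqₖ₋₁ + qₖ₋₂:
  k=0: a=22, p=22, q=1
  k=1: a=3, p=67, q=3
  k=2: a=2, p=156, q=7
  k=3: a=5, p=847, q=38
  k=4: a=12, p=10320, q=463

10320/463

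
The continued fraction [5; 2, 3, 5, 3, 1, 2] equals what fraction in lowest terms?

Fold from the inside: start with 2/1.
  1 + 1/2 = 3/2
  3 + 2/3 = 11/3
  5 + 3/11 = 58/11
  3 + 11/58 = 185/58
  2 + 58/185 = 428/185
  5 + 185/428 = 2325/428

2325/428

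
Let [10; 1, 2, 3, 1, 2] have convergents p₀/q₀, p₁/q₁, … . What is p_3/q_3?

107/10

Using pₖ = aₖpₖ₋₁ + pₖ₋₂, qₖ = aₖqₖ₋₁ + qₖ₋₂ (with p₋₁=1, p₋₂=0, q₋₁=0, q₋₂=1):
  k=0: a=10, p=10, q=1
  k=1: a=1, p=11, q=1
  k=2: a=2, p=32, q=3
  k=3: a=3, p=107, q=10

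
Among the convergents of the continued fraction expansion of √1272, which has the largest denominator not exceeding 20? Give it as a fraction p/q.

√1272 = [35; 1, 1, 1, 70, …] (period length 4).
Convergents:
  p_0/q_0 = 35/1
  p_1/q_1 = 36/1
  p_2/q_2 = 71/2
  p_3/q_3 = 107/3
  p_4/q_4 = 7561/212
q_3 = 3 ≤ 20 < 212 = q_4, so the answer is 107/3.

107/3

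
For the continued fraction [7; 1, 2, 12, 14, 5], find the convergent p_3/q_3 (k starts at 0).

284/37

Using pₖ = aₖpₖ₋₁ + pₖ₋₂, qₖ = aₖqₖ₋₁ + qₖ₋₂ (with p₋₁=1, p₋₂=0, q₋₁=0, q₋₂=1):
  k=0: a=7, p=7, q=1
  k=1: a=1, p=8, q=1
  k=2: a=2, p=23, q=3
  k=3: a=12, p=284, q=37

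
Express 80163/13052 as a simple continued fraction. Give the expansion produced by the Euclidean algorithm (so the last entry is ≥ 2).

[6; 7, 19, 2, 15, 3]

80163 = 6*13052 + 1851
13052 = 7*1851 + 95
1851 = 19*95 + 46
95 = 2*46 + 3
46 = 15*3 + 1
3 = 3*1 + 0  (stop)
So 80163/13052 = [6; 7, 19, 2, 15, 3].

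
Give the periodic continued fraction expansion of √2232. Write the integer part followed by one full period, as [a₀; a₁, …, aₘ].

[47; 4, 10, 4, 94]

a₀ = ⌊√2232⌋ = 47.
With m₀=0, d₀=1 and mₖ₊₁ = dₖaₖ − mₖ, dₖ₊₁ = (n − mₖ₊₁²)/dₖ, aₖ₊₁ = ⌊(a₀+mₖ₊₁)/dₖ₊₁⌋:
  k=1: m=47, d=23, a=4
  k=2: m=45, d=9, a=10
  k=3: m=45, d=23, a=4
  k=4: m=47, d=1, a=94
d=1 and a=2a₀=94 at k=4, so the next step gives (m, d) = (47, 23) again — its k=1 value — and the period has length 4.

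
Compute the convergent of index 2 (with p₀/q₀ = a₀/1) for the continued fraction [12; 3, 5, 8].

197/16

Using pₖ = aₖpₖ₋₁ + pₖ₋₂, qₖ = aₖqₖ₋₁ + qₖ₋₂ (with p₋₁=1, p₋₂=0, q₋₁=0, q₋₂=1):
  k=0: a=12, p=12, q=1
  k=1: a=3, p=37, q=3
  k=2: a=5, p=197, q=16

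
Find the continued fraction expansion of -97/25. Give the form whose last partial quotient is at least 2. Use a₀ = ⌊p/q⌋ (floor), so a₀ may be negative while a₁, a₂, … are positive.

[-4; 8, 3]

-97 = -4·25 + 3
25 = 8·3 + 1
3 = 3·1 + 0  (stop)
So -97/25 = [-4; 8, 3].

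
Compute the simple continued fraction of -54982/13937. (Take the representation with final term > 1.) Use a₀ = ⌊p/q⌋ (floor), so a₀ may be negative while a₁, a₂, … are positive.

-54982 = -4·13937 + 766
13937 = 18·766 + 149
766 = 5·149 + 21
149 = 7·21 + 2
21 = 10·2 + 1
2 = 2·1 + 0  (stop)
So -54982/13937 = [-4; 18, 5, 7, 10, 2].

[-4; 18, 5, 7, 10, 2]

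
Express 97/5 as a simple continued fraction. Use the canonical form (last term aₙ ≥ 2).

97 = 19*5 + 2
5 = 2*2 + 1
2 = 2*1 + 0  (stop)
So 97/5 = [19; 2, 2].

[19; 2, 2]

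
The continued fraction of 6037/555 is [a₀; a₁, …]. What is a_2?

6037 = 10·555 + 487   →  a_0 = 10
555 = 1·487 + 68   →  a_1 = 1
487 = 7·68 + 11   →  a_2 = 7

7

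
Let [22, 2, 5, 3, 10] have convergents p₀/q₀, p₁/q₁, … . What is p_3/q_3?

Using pₖ = aₖpₖ₋₁ + pₖ₋₂, qₖ = aₖqₖ₋₁ + qₖ₋₂ (with p₋₁=1, p₋₂=0, q₋₁=0, q₋₂=1):
  k=0: a=22, p=22, q=1
  k=1: a=2, p=45, q=2
  k=2: a=5, p=247, q=11
  k=3: a=3, p=786, q=35

786/35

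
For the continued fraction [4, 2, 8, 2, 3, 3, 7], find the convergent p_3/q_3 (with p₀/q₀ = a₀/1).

161/36

Using pₖ = aₖpₖ₋₁ + pₖ₋₂, qₖ = aₖqₖ₋₁ + qₖ₋₂ (with p₋₁=1, p₋₂=0, q₋₁=0, q₋₂=1):
  k=0: a=4, p=4, q=1
  k=1: a=2, p=9, q=2
  k=2: a=8, p=76, q=17
  k=3: a=2, p=161, q=36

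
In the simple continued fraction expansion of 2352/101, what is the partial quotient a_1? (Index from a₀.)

2352 = 23·101 + 29   →  a_0 = 23
101 = 3·29 + 14   →  a_1 = 3

3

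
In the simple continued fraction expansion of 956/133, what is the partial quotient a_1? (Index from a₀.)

956 = 7·133 + 25   →  a_0 = 7
133 = 5·25 + 8   →  a_1 = 5

5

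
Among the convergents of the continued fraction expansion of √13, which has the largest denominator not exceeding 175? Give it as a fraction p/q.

√13 = [3; 1, 1, 1, 1, 6, …] (period length 5).
Convergents:
  p_0/q_0 = 3/1
  p_1/q_1 = 4/1
  p_2/q_2 = 7/2
  p_3/q_3 = 11/3
  p_4/q_4 = 18/5
  p_5/q_5 = 119/33
  p_6/q_6 = 137/38
  p_7/q_7 = 256/71
  p_8/q_8 = 393/109
  p_9/q_9 = 649/180
q_8 = 109 ≤ 175 < 180 = q_9, so the answer is 393/109.

393/109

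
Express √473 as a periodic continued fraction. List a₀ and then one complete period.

a₀ = ⌊√473⌋ = 21.

[21; 1, 2, 1, 42]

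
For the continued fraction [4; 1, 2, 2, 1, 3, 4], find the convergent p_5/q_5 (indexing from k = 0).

Using pₖ = aₖpₖ₋₁ + pₖ₋₂, qₖ = aₖqₖ₋₁ + qₖ₋₂ (with p₋₁=1, p₋₂=0, q₋₁=0, q₋₂=1):
  k=0: a=4, p=4, q=1
  k=1: a=1, p=5, q=1
  k=2: a=2, p=14, q=3
  k=3: a=2, p=33, q=7
  k=4: a=1, p=47, q=10
  k=5: a=3, p=174, q=37

174/37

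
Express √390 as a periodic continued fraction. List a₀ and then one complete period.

a₀ = ⌊√390⌋ = 19.
With m₀=0, d₀=1 and mₖ₊₁ = dₖaₖ − mₖ, dₖ₊₁ = (n − mₖ₊₁²)/dₖ, aₖ₊₁ = ⌊(a₀+mₖ₊₁)/dₖ₊₁⌋:
  k=1: m=19, d=29, a=1
  k=2: m=10, d=10, a=2
  k=3: m=10, d=29, a=1
  k=4: m=19, d=1, a=38
d=1 and a=2a₀=38 at k=4, so the next step gives (m, d) = (19, 29) again — its k=1 value — and the period has length 4.

[19; 1, 2, 1, 38]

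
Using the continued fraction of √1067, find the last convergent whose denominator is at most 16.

√1067 = [32; 1, 1, 1, 64, …] (period length 4).
Convergents:
  p_0/q_0 = 32/1
  p_1/q_1 = 33/1
  p_2/q_2 = 65/2
  p_3/q_3 = 98/3
  p_4/q_4 = 6337/194
q_3 = 3 ≤ 16 < 194 = q_4, so the answer is 98/3.

98/3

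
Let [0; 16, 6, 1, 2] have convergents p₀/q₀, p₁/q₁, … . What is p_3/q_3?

Using pₖ = aₖpₖ₋₁ + pₖ₋₂, qₖ = aₖqₖ₋₁ + qₖ₋₂ (with p₋₁=1, p₋₂=0, q₋₁=0, q₋₂=1):
  k=0: a=0, p=0, q=1
  k=1: a=16, p=1, q=16
  k=2: a=6, p=6, q=97
  k=3: a=1, p=7, q=113

7/113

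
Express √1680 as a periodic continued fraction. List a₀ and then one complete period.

[40; 1, 80]

a₀ = ⌊√1680⌋ = 40.
With m₀=0, d₀=1 and mₖ₊₁ = dₖaₖ − mₖ, dₖ₊₁ = (n − mₖ₊₁²)/dₖ, aₖ₊₁ = ⌊(a₀+mₖ₊₁)/dₖ₊₁⌋:
  k=1: m=40, d=80, a=1
  k=2: m=40, d=1, a=80
d=1 and a=2a₀=80 at k=2, so the next step gives (m, d) = (40, 80) again — its k=1 value — and the period has length 2.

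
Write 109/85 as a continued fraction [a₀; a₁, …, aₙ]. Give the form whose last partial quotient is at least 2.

[1; 3, 1, 1, 5, 2]

109 = 1·85 + 24
85 = 3·24 + 13
24 = 1·13 + 11
13 = 1·11 + 2
11 = 5·2 + 1
2 = 2·1 + 0  (stop)
So 109/85 = [1; 3, 1, 1, 5, 2].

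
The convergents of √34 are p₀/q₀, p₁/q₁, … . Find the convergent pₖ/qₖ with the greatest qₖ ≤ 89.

414/71

√34 = [5; 1, 4, 1, 10, …] (period length 4).
Convergents:
  p_0/q_0 = 5/1
  p_1/q_1 = 6/1
  p_2/q_2 = 29/5
  p_3/q_3 = 35/6
  p_4/q_4 = 379/65
  p_5/q_5 = 414/71
  p_6/q_6 = 2035/349
q_5 = 71 ≤ 89 < 349 = q_6, so the answer is 414/71.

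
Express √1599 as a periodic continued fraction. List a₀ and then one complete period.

a₀ = ⌊√1599⌋ = 39.
With m₀=0, d₀=1 and mₖ₊₁ = dₖaₖ − mₖ, dₖ₊₁ = (n − mₖ₊₁²)/dₖ, aₖ₊₁ = ⌊(a₀+mₖ₊₁)/dₖ₊₁⌋:
  k=1: m=39, d=78, a=1
  k=2: m=39, d=1, a=78
d=1 and a=2a₀=78 at k=2, so the next step gives (m, d) = (39, 78) again — its k=1 value — and the period has length 2.

[39; 1, 78]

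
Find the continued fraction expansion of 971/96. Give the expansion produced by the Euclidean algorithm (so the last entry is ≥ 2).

[10; 8, 1, 2, 1, 2]

971 = 10*96 + 11
96 = 8*11 + 8
11 = 1*8 + 3
8 = 2*3 + 2
3 = 1*2 + 1
2 = 2*1 + 0  (stop)
So 971/96 = [10; 8, 1, 2, 1, 2].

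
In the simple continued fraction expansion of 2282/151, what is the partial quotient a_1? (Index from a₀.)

8

2282 = 15·151 + 17   →  a_0 = 15
151 = 8·17 + 15   →  a_1 = 8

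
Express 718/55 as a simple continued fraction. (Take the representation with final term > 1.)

718 = 13*55 + 3
55 = 18*3 + 1
3 = 3*1 + 0  (stop)
So 718/55 = [13; 18, 3].

[13; 18, 3]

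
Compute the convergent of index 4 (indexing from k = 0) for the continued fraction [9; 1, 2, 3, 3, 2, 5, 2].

320/33

Using pₖ = aₖpₖ₋₁ + pₖ₋₂, qₖ = aₖqₖ₋₁ + qₖ₋₂ (with p₋₁=1, p₋₂=0, q₋₁=0, q₋₂=1):
  k=0: a=9, p=9, q=1
  k=1: a=1, p=10, q=1
  k=2: a=2, p=29, q=3
  k=3: a=3, p=97, q=10
  k=4: a=3, p=320, q=33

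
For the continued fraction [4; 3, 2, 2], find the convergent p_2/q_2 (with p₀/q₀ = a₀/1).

30/7

Using pₖ = aₖpₖ₋₁ + pₖ₋₂, qₖ = aₖqₖ₋₁ + qₖ₋₂ (with p₋₁=1, p₋₂=0, q₋₁=0, q₋₂=1):
  k=0: a=4, p=4, q=1
  k=1: a=3, p=13, q=3
  k=2: a=2, p=30, q=7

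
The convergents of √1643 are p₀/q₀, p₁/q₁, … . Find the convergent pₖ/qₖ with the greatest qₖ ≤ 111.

√1643 = [40; 1, 1, 6, 1, 6, 1, 1, 80, …] (period length 8).
Convergents:
  p_0/q_0 = 40/1
  p_1/q_1 = 41/1
  p_2/q_2 = 81/2
  p_3/q_3 = 527/13
  p_4/q_4 = 608/15
  p_5/q_5 = 4175/103
  p_6/q_6 = 4783/118
q_5 = 103 ≤ 111 < 118 = q_6, so the answer is 4175/103.

4175/103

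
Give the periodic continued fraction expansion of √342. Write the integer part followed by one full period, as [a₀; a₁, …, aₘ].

a₀ = ⌊√342⌋ = 18.

[18; 2, 36]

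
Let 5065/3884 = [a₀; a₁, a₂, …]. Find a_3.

5065 = 1·3884 + 1181   →  a_0 = 1
3884 = 3·1181 + 341   →  a_1 = 3
1181 = 3·341 + 158   →  a_2 = 3
341 = 2·158 + 25   →  a_3 = 2

2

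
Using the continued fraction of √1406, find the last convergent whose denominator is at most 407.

√1406 = [37; 2, 74, …] (period length 2).
Convergents:
  p_0/q_0 = 37/1
  p_1/q_1 = 75/2
  p_2/q_2 = 5587/149
  p_3/q_3 = 11249/300
  p_4/q_4 = 838013/22349
q_3 = 300 ≤ 407 < 22349 = q_4, so the answer is 11249/300.

11249/300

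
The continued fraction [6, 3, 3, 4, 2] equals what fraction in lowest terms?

605/96

Using pₖ = aₖpₖ₋₁ + pₖ₋₂ and qₖ = aₖqₖ₋₁ + qₖ₋₂:
  k=0: a=6, p=6, q=1
  k=1: a=3, p=19, q=3
  k=2: a=3, p=63, q=10
  k=3: a=4, p=271, q=43
  k=4: a=2, p=605, q=96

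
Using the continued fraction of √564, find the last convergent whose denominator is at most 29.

√564 = [23; 1, 2, 1, 46, …] (period length 4).
Convergents:
  p_0/q_0 = 23/1
  p_1/q_1 = 24/1
  p_2/q_2 = 71/3
  p_3/q_3 = 95/4
  p_4/q_4 = 4441/187
q_3 = 4 ≤ 29 < 187 = q_4, so the answer is 95/4.

95/4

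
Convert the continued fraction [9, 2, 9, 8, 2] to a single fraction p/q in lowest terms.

3098/327

Fold from the inside: start with 2/1.
  8 + 1/2 = 17/2
  9 + 2/17 = 155/17
  2 + 17/155 = 327/155
  9 + 155/327 = 3098/327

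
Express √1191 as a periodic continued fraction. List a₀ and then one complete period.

[34; 1, 1, 22, 1, 1, 68]

a₀ = ⌊√1191⌋ = 34.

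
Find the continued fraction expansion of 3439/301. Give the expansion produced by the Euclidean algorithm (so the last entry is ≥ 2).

3439 = 11×301 + 128
301 = 2×128 + 45
128 = 2×45 + 38
45 = 1×38 + 7
38 = 5×7 + 3
7 = 2×3 + 1
3 = 3×1 + 0  (stop)
So 3439/301 = [11; 2, 2, 1, 5, 2, 3].

[11; 2, 2, 1, 5, 2, 3]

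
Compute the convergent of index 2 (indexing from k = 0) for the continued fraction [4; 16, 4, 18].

264/65

Using pₖ = aₖpₖ₋₁ + pₖ₋₂, qₖ = aₖqₖ₋₁ + qₖ₋₂ (with p₋₁=1, p₋₂=0, q₋₁=0, q₋₂=1):
  k=0: a=4, p=4, q=1
  k=1: a=16, p=65, q=16
  k=2: a=4, p=264, q=65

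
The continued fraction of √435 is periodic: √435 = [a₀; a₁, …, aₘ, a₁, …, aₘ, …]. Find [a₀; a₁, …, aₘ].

a₀ = ⌊√435⌋ = 20.
With m₀=0, d₀=1 and mₖ₊₁ = dₖaₖ − mₖ, dₖ₊₁ = (n − mₖ₊₁²)/dₖ, aₖ₊₁ = ⌊(a₀+mₖ₊₁)/dₖ₊₁⌋:
  k=1: m=20, d=35, a=1
  k=2: m=15, d=6, a=5
  k=3: m=15, d=35, a=1
  k=4: m=20, d=1, a=40
d=1 and a=2a₀=40 at k=4, so the next step gives (m, d) = (20, 35) again — its k=1 value — and the period has length 4.

[20; 1, 5, 1, 40]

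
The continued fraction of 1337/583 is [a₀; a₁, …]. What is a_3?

1337 = 2·583 + 171   →  a_0 = 2
583 = 3·171 + 70   →  a_1 = 3
171 = 2·70 + 31   →  a_2 = 2
70 = 2·31 + 8   →  a_3 = 2

2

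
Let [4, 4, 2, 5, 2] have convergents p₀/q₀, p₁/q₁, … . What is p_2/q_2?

38/9

Using pₖ = aₖpₖ₋₁ + pₖ₋₂, qₖ = aₖqₖ₋₁ + qₖ₋₂ (with p₋₁=1, p₋₂=0, q₋₁=0, q₋₂=1):
  k=0: a=4, p=4, q=1
  k=1: a=4, p=17, q=4
  k=2: a=2, p=38, q=9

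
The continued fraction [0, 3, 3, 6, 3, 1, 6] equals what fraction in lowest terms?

Using pₖ = aₖpₖ₋₁ + pₖ₋₂ and qₖ = aₖqₖ₋₁ + qₖ₋₂:
  k=0: a=0, p=0, q=1
  k=1: a=3, p=1, q=3
  k=2: a=3, p=3, q=10
  k=3: a=6, p=19, q=63
  k=4: a=3, p=60, q=199
  k=5: a=1, p=79, q=262
  k=6: a=6, p=534, q=1771

534/1771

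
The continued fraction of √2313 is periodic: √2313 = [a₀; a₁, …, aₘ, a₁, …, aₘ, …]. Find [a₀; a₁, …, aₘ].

[48; 10, 1, 2, 10, 2, 1, 10, 96]

a₀ = ⌊√2313⌋ = 48.
With m₀=0, d₀=1 and mₖ₊₁ = dₖaₖ − mₖ, dₖ₊₁ = (n − mₖ₊₁²)/dₖ, aₖ₊₁ = ⌊(a₀+mₖ₊₁)/dₖ₊₁⌋:
  k=1: m=48, d=9, a=10
  k=2: m=42, d=61, a=1
  k=3: m=19, d=32, a=2
  k=4: m=45, d=9, a=10
  k=5: m=45, d=32, a=2
  k=6: m=19, d=61, a=1
  k=7: m=42, d=9, a=10
  k=8: m=48, d=1, a=96
d=1 and a=2a₀=96 at k=8, so the next step gives (m, d) = (48, 9) again — its k=1 value — and the period has length 8.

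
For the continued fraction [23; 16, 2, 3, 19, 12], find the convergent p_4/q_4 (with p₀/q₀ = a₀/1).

Using pₖ = aₖpₖ₋₁ + pₖ₋₂, qₖ = aₖqₖ₋₁ + qₖ₋₂ (with p₋₁=1, p₋₂=0, q₋₁=0, q₋₂=1):
  k=0: a=23, p=23, q=1
  k=1: a=16, p=369, q=16
  k=2: a=2, p=761, q=33
  k=3: a=3, p=2652, q=115
  k=4: a=19, p=51149, q=2218

51149/2218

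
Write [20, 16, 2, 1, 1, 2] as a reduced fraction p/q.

Using pₖ = aₖpₖ₋₁ + pₖ₋₂ and qₖ = aₖqₖ₋₁ + qₖ₋₂:
  k=0: a=20, p=20, q=1
  k=1: a=16, p=321, q=16
  k=2: a=2, p=662, q=33
  k=3: a=1, p=983, q=49
  k=4: a=1, p=1645, q=82
  k=5: a=2, p=4273, q=213

4273/213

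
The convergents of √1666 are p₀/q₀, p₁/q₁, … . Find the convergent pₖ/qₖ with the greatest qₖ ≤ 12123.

√1666 = [40; 1, 4, 2, 4, 1, 80, …] (period length 6).
Convergents:
  p_0/q_0 = 40/1
  p_1/q_1 = 41/1
  p_2/q_2 = 204/5
  p_3/q_3 = 449/11
  p_4/q_4 = 2000/49
  p_5/q_5 = 2449/60
  p_6/q_6 = 197920/4849
  p_7/q_7 = 200369/4909
  p_8/q_8 = 999396/24485
q_7 = 4909 ≤ 12123 < 24485 = q_8, so the answer is 200369/4909.

200369/4909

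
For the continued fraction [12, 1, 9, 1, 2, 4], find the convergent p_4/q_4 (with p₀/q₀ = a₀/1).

Using pₖ = aₖpₖ₋₁ + pₖ₋₂, qₖ = aₖqₖ₋₁ + qₖ₋₂ (with p₋₁=1, p₋₂=0, q₋₁=0, q₋₂=1):
  k=0: a=12, p=12, q=1
  k=1: a=1, p=13, q=1
  k=2: a=9, p=129, q=10
  k=3: a=1, p=142, q=11
  k=4: a=2, p=413, q=32

413/32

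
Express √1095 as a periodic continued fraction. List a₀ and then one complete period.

[33; 11, 66]

a₀ = ⌊√1095⌋ = 33.
With m₀=0, d₀=1 and mₖ₊₁ = dₖaₖ − mₖ, dₖ₊₁ = (n − mₖ₊₁²)/dₖ, aₖ₊₁ = ⌊(a₀+mₖ₊₁)/dₖ₊₁⌋:
  k=1: m=33, d=6, a=11
  k=2: m=33, d=1, a=66
d=1 and a=2a₀=66 at k=2, so the next step gives (m, d) = (33, 6) again — its k=1 value — and the period has length 2.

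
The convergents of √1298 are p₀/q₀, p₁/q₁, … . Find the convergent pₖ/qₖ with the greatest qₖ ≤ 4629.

√1298 = [36; 36, 72, …] (period length 2).
Convergents:
  p_0/q_0 = 36/1
  p_1/q_1 = 1297/36
  p_2/q_2 = 93420/2593
  p_3/q_3 = 3364417/93384
q_2 = 2593 ≤ 4629 < 93384 = q_3, so the answer is 93420/2593.

93420/2593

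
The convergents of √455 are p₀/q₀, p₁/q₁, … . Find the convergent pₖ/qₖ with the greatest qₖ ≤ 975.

√455 = [21; 3, 42, …] (period length 2).
Convergents:
  p_0/q_0 = 21/1
  p_1/q_1 = 64/3
  p_2/q_2 = 2709/127
  p_3/q_3 = 8191/384
  p_4/q_4 = 346731/16255
q_3 = 384 ≤ 975 < 16255 = q_4, so the answer is 8191/384.

8191/384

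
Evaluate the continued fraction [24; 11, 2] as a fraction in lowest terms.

Fold from the inside: start with 2/1.
  11 + 1/2 = 23/2
  24 + 2/23 = 554/23

554/23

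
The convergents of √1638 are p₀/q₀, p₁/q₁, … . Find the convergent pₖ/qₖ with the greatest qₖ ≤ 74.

1457/36

√1638 = [40; 2, 8, 2, 80, …] (period length 4).
Convergents:
  p_0/q_0 = 40/1
  p_1/q_1 = 81/2
  p_2/q_2 = 688/17
  p_3/q_3 = 1457/36
  p_4/q_4 = 117248/2897
q_3 = 36 ≤ 74 < 2897 = q_4, so the answer is 1457/36.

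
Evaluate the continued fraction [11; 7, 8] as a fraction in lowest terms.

Using pₖ = aₖpₖ₋₁ + pₖ₋₂ and qₖ = aₖqₖ₋₁ + qₖ₋₂:
  k=0: a=11, p=11, q=1
  k=1: a=7, p=78, q=7
  k=2: a=8, p=635, q=57

635/57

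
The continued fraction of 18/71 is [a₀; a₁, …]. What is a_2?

1

18 = 0·71 + 18   →  a_0 = 0
71 = 3·18 + 17   →  a_1 = 3
18 = 1·17 + 1   →  a_2 = 1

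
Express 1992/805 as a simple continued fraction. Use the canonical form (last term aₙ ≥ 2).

[2; 2, 9, 3, 6, 2]

1992 = 2*805 + 382
805 = 2*382 + 41
382 = 9*41 + 13
41 = 3*13 + 2
13 = 6*2 + 1
2 = 2*1 + 0  (stop)
So 1992/805 = [2; 2, 9, 3, 6, 2].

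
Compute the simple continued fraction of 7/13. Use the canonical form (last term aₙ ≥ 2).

[0; 1, 1, 6]

7 = 0×13 + 7
13 = 1×7 + 6
7 = 1×6 + 1
6 = 6×1 + 0  (stop)
So 7/13 = [0; 1, 1, 6].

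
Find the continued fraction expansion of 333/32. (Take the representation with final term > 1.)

[10; 2, 2, 6]

333 = 10*32 + 13
32 = 2*13 + 6
13 = 2*6 + 1
6 = 6*1 + 0  (stop)
So 333/32 = [10; 2, 2, 6].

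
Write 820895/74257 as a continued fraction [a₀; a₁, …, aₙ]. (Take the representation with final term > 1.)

820895 = 11*74257 + 4068
74257 = 18*4068 + 1033
4068 = 3*1033 + 969
1033 = 1*969 + 64
969 = 15*64 + 9
64 = 7*9 + 1
9 = 9*1 + 0  (stop)
So 820895/74257 = [11; 18, 3, 1, 15, 7, 9].

[11; 18, 3, 1, 15, 7, 9]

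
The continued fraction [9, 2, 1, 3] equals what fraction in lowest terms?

103/11

Fold from the inside: start with 3/1.
  1 + 1/3 = 4/3
  2 + 3/4 = 11/4
  9 + 4/11 = 103/11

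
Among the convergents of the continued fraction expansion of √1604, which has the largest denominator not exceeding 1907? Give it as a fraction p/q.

√1604 = [40; 20, 80, …] (period length 2).
Convergents:
  p_0/q_0 = 40/1
  p_1/q_1 = 801/20
  p_2/q_2 = 64120/1601
  p_3/q_3 = 1283201/32040
q_2 = 1601 ≤ 1907 < 32040 = q_3, so the answer is 64120/1601.

64120/1601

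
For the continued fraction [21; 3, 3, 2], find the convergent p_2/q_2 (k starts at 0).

Using pₖ = aₖpₖ₋₁ + pₖ₋₂, qₖ = aₖqₖ₋₁ + qₖ₋₂ (with p₋₁=1, p₋₂=0, q₋₁=0, q₋₂=1):
  k=0: a=21, p=21, q=1
  k=1: a=3, p=64, q=3
  k=2: a=3, p=213, q=10

213/10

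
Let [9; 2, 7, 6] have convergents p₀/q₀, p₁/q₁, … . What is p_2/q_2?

Using pₖ = aₖpₖ₋₁ + pₖ₋₂, qₖ = aₖqₖ₋₁ + qₖ₋₂ (with p₋₁=1, p₋₂=0, q₋₁=0, q₋₂=1):
  k=0: a=9, p=9, q=1
  k=1: a=2, p=19, q=2
  k=2: a=7, p=142, q=15

142/15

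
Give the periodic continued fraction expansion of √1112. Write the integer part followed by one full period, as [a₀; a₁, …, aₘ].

a₀ = ⌊√1112⌋ = 33.
With m₀=0, d₀=1 and mₖ₊₁ = dₖaₖ − mₖ, dₖ₊₁ = (n − mₖ₊₁²)/dₖ, aₖ₊₁ = ⌊(a₀+mₖ₊₁)/dₖ₊₁⌋:
  k=1: m=33, d=23, a=2
  k=2: m=13, d=41, a=1
  k=3: m=28, d=8, a=7
  k=4: m=28, d=41, a=1
  k=5: m=13, d=23, a=2
  k=6: m=33, d=1, a=66
d=1 and a=2a₀=66 at k=6, so the next step gives (m, d) = (33, 23) again — its k=1 value — and the period has length 6.

[33; 2, 1, 7, 1, 2, 66]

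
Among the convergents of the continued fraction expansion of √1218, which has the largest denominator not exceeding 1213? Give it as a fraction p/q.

24395/699

√1218 = [34; 1, 8, 1, 68, …] (period length 4).
Convergents:
  p_0/q_0 = 34/1
  p_1/q_1 = 35/1
  p_2/q_2 = 314/9
  p_3/q_3 = 349/10
  p_4/q_4 = 24046/689
  p_5/q_5 = 24395/699
  p_6/q_6 = 219206/6281
q_5 = 699 ≤ 1213 < 6281 = q_6, so the answer is 24395/699.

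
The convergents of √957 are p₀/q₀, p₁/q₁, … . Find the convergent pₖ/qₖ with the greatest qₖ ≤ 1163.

√957 = [30; 1, 14, 2, 14, 1, 60, …] (period length 6).
Convergents:
  p_0/q_0 = 30/1
  p_1/q_1 = 31/1
  p_2/q_2 = 464/15
  p_3/q_3 = 959/31
  p_4/q_4 = 13890/449
  p_5/q_5 = 14849/480
  p_6/q_6 = 904830/29249
q_5 = 480 ≤ 1163 < 29249 = q_6, so the answer is 14849/480.

14849/480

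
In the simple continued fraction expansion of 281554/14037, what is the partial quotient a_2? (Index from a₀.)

281554 = 20·14037 + 814   →  a_0 = 20
14037 = 17·814 + 199   →  a_1 = 17
814 = 4·199 + 18   →  a_2 = 4

4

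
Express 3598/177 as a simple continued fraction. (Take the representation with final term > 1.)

[20; 3, 19, 3]

3598 = 20*177 + 58
177 = 3*58 + 3
58 = 19*3 + 1
3 = 3*1 + 0  (stop)
So 3598/177 = [20; 3, 19, 3].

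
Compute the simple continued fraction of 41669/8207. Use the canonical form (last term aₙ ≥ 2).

[5; 12, 1, 17, 8, 1, 3]

41669 = 5×8207 + 634
8207 = 12×634 + 599
634 = 1×599 + 35
599 = 17×35 + 4
35 = 8×4 + 3
4 = 1×3 + 1
3 = 3×1 + 0  (stop)
So 41669/8207 = [5; 12, 1, 17, 8, 1, 3].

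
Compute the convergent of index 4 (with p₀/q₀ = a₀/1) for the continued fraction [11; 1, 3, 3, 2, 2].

353/30

Using pₖ = aₖpₖ₋₁ + pₖ₋₂, qₖ = aₖqₖ₋₁ + qₖ₋₂ (with p₋₁=1, p₋₂=0, q₋₁=0, q₋₂=1):
  k=0: a=11, p=11, q=1
  k=1: a=1, p=12, q=1
  k=2: a=3, p=47, q=4
  k=3: a=3, p=153, q=13
  k=4: a=2, p=353, q=30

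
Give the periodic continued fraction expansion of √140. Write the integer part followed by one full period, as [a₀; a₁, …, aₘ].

[11; 1, 4, 1, 22]

a₀ = ⌊√140⌋ = 11.
With m₀=0, d₀=1 and mₖ₊₁ = dₖaₖ − mₖ, dₖ₊₁ = (n − mₖ₊₁²)/dₖ, aₖ₊₁ = ⌊(a₀+mₖ₊₁)/dₖ₊₁⌋:
  k=1: m=11, d=19, a=1
  k=2: m=8, d=4, a=4
  k=3: m=8, d=19, a=1
  k=4: m=11, d=1, a=22
d=1 and a=2a₀=22 at k=4, so the next step gives (m, d) = (11, 19) again — its k=1 value — and the period has length 4.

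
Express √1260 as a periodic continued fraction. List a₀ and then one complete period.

a₀ = ⌊√1260⌋ = 35.
With m₀=0, d₀=1 and mₖ₊₁ = dₖaₖ − mₖ, dₖ₊₁ = (n − mₖ₊₁²)/dₖ, aₖ₊₁ = ⌊(a₀+mₖ₊₁)/dₖ₊₁⌋:
  k=1: m=35, d=35, a=2
  k=2: m=35, d=1, a=70
d=1 and a=2a₀=70 at k=2, so the next step gives (m, d) = (35, 35) again — its k=1 value — and the period has length 2.

[35; 2, 70]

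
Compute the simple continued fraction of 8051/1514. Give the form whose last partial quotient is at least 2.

8051 = 5*1514 + 481
1514 = 3*481 + 71
481 = 6*71 + 55
71 = 1*55 + 16
55 = 3*16 + 7
16 = 2*7 + 2
7 = 3*2 + 1
2 = 2*1 + 0  (stop)
So 8051/1514 = [5; 3, 6, 1, 3, 2, 3, 2].

[5; 3, 6, 1, 3, 2, 3, 2]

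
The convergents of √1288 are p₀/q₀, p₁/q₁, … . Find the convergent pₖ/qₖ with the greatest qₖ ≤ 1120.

√1288 = [35; 1, 7, 1, 70, …] (period length 4).
Convergents:
  p_0/q_0 = 35/1
  p_1/q_1 = 36/1
  p_2/q_2 = 287/8
  p_3/q_3 = 323/9
  p_4/q_4 = 22897/638
  p_5/q_5 = 23220/647
  p_6/q_6 = 185437/5167
q_5 = 647 ≤ 1120 < 5167 = q_6, so the answer is 23220/647.

23220/647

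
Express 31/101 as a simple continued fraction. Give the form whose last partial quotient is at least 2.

[0; 3, 3, 1, 7]

31 = 0·101 + 31
101 = 3·31 + 8
31 = 3·8 + 7
8 = 1·7 + 1
7 = 7·1 + 0  (stop)
So 31/101 = [0; 3, 3, 1, 7].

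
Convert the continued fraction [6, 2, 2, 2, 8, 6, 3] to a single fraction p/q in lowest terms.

12543/1955

Using pₖ = aₖpₖ₋₁ + pₖ₋₂ and qₖ = aₖqₖ₋₁ + qₖ₋₂:
  k=0: a=6, p=6, q=1
  k=1: a=2, p=13, q=2
  k=2: a=2, p=32, q=5
  k=3: a=2, p=77, q=12
  k=4: a=8, p=648, q=101
  k=5: a=6, p=3965, q=618
  k=6: a=3, p=12543, q=1955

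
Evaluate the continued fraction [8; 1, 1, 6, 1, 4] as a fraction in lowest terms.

Using pₖ = aₖpₖ₋₁ + pₖ₋₂ and qₖ = aₖqₖ₋₁ + qₖ₋₂:
  k=0: a=8, p=8, q=1
  k=1: a=1, p=9, q=1
  k=2: a=1, p=17, q=2
  k=3: a=6, p=111, q=13
  k=4: a=1, p=128, q=15
  k=5: a=4, p=623, q=73

623/73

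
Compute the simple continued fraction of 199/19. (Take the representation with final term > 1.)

199 = 10×19 + 9
19 = 2×9 + 1
9 = 9×1 + 0  (stop)
So 199/19 = [10; 2, 9].

[10; 2, 9]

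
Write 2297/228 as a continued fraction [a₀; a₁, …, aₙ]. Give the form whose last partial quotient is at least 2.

[10; 13, 2, 2, 3]

2297 = 10*228 + 17
228 = 13*17 + 7
17 = 2*7 + 3
7 = 2*3 + 1
3 = 3*1 + 0  (stop)
So 2297/228 = [10; 13, 2, 2, 3].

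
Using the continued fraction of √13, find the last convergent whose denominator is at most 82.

√13 = [3; 1, 1, 1, 1, 6, …] (period length 5).
Convergents:
  p_0/q_0 = 3/1
  p_1/q_1 = 4/1
  p_2/q_2 = 7/2
  p_3/q_3 = 11/3
  p_4/q_4 = 18/5
  p_5/q_5 = 119/33
  p_6/q_6 = 137/38
  p_7/q_7 = 256/71
  p_8/q_8 = 393/109
q_7 = 71 ≤ 82 < 109 = q_8, so the answer is 256/71.

256/71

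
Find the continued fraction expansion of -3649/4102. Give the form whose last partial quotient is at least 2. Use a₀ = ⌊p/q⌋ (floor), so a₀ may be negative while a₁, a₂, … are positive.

-3649 = -1*4102 + 453
4102 = 9*453 + 25
453 = 18*25 + 3
25 = 8*3 + 1
3 = 3*1 + 0  (stop)
So -3649/4102 = [-1; 9, 18, 8, 3].

[-1; 9, 18, 8, 3]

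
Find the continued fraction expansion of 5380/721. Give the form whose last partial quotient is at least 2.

[7; 2, 6, 18, 3]

5380 = 7·721 + 333
721 = 2·333 + 55
333 = 6·55 + 3
55 = 18·3 + 1
3 = 3·1 + 0  (stop)
So 5380/721 = [7; 2, 6, 18, 3].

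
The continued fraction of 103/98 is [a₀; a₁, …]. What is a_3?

1

103 = 1·98 + 5   →  a_0 = 1
98 = 19·5 + 3   →  a_1 = 19
5 = 1·3 + 2   →  a_2 = 1
3 = 1·2 + 1   →  a_3 = 1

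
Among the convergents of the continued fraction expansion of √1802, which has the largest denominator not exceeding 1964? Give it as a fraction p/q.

√1802 = [42; 2, 4, 2, 84, …] (period length 4).
Convergents:
  p_0/q_0 = 42/1
  p_1/q_1 = 85/2
  p_2/q_2 = 382/9
  p_3/q_3 = 849/20
  p_4/q_4 = 71698/1689
  p_5/q_5 = 144245/3398
q_4 = 1689 ≤ 1964 < 3398 = q_5, so the answer is 71698/1689.

71698/1689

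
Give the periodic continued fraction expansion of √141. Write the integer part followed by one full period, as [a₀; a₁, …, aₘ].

a₀ = ⌊√141⌋ = 11.
With m₀=0, d₀=1 and mₖ₊₁ = dₖaₖ − mₖ, dₖ₊₁ = (n − mₖ₊₁²)/dₖ, aₖ₊₁ = ⌊(a₀+mₖ₊₁)/dₖ₊₁⌋:
  k=1: m=11, d=20, a=1
  k=2: m=9, d=3, a=6
  k=3: m=9, d=20, a=1
  k=4: m=11, d=1, a=22
d=1 and a=2a₀=22 at k=4, so the next step gives (m, d) = (11, 20) again — its k=1 value — and the period has length 4.

[11; 1, 6, 1, 22]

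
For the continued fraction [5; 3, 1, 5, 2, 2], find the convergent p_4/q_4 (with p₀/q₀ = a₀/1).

263/50

Using pₖ = aₖpₖ₋₁ + pₖ₋₂, qₖ = aₖqₖ₋₁ + qₖ₋₂ (with p₋₁=1, p₋₂=0, q₋₁=0, q₋₂=1):
  k=0: a=5, p=5, q=1
  k=1: a=3, p=16, q=3
  k=2: a=1, p=21, q=4
  k=3: a=5, p=121, q=23
  k=4: a=2, p=263, q=50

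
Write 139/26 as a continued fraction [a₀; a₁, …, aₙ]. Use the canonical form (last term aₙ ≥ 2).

139 = 5×26 + 9
26 = 2×9 + 8
9 = 1×8 + 1
8 = 8×1 + 0  (stop)
So 139/26 = [5; 2, 1, 8].

[5; 2, 1, 8]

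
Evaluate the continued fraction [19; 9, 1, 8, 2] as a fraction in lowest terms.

3591/188

Using pₖ = aₖpₖ₋₁ + pₖ₋₂ and qₖ = aₖqₖ₋₁ + qₖ₋₂:
  k=0: a=19, p=19, q=1
  k=1: a=9, p=172, q=9
  k=2: a=1, p=191, q=10
  k=3: a=8, p=1700, q=89
  k=4: a=2, p=3591, q=188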